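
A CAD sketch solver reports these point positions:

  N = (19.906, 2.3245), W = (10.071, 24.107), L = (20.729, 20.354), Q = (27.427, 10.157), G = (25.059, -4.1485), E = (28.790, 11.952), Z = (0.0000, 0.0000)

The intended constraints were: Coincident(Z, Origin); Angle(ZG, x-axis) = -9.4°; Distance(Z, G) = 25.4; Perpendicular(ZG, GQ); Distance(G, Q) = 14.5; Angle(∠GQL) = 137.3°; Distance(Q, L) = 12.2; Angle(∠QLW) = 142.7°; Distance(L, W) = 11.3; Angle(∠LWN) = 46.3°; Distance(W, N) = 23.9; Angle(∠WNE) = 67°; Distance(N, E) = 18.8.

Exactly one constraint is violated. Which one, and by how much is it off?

Distance(N, E) = 18.8 — off by 5.70.

Z = (0.00, 0.00) ✓; ZG at -9.400° ✓; |ZG| = 25.40 ✓; ∠(ZG, GQ) = 90.00° ✓; |GQ| = 14.50 ✓; ∠GQL = 137.3° ✓; |QL| = 12.20 ✓; ∠QLW = 142.7° ✓; |LW| = 11.30 ✓; ∠LWN = 46.30° ✓; |WN| = 23.90 ✓; ∠WNE = 67.00° ✓; |NE| = 13.10 ✗.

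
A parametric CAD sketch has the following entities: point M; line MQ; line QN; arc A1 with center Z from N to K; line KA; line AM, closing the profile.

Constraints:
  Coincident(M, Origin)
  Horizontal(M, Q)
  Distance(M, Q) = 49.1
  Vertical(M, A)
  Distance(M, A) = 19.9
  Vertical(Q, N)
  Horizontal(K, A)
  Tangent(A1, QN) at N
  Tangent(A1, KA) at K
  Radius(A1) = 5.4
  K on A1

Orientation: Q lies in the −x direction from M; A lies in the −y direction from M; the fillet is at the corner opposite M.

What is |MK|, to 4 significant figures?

48.02

M is at the origin; MQ is horizontal with |MQ| = 49.1 and Q on the −x side, so Q = (-49.10, 0.000). MA is vertical with |MA| = 19.9 and A on the −y side, so A = (0.000, -19.90). The virtual corner opposite M is at (-49.10, -19.90). Since A1 is tangent to QN there, ZN ⟂ QN and since A1 is tangent to KA there, ZK ⟂ KA, with radius 5.4, so the center Z sits 5.4 in from both sides at Z = (-43.70, -14.50). That places the tangent points at N = (-49.10, -14.50) on QN and K = (-43.70, -19.90) on KA. Then |MK| = |K − M| = 48.02.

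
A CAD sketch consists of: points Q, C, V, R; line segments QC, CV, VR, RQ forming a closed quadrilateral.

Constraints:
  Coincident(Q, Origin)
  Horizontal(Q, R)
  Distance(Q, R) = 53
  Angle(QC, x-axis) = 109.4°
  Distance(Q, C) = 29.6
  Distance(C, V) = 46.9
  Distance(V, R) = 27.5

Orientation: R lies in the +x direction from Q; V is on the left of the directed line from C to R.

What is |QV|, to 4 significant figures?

42.88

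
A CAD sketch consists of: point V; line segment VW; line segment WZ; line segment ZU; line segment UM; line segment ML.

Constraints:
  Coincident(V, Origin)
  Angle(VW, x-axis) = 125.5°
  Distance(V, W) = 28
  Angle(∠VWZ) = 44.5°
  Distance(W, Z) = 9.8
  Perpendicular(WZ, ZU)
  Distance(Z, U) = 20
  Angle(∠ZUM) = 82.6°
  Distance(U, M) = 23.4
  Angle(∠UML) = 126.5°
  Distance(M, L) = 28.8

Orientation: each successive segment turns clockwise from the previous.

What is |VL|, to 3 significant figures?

54.9

∠ZUM = 82.6° gives UM at 163° from the x-axis; with |UM| = 23.4, M = (-32.4, 8.39). ∠UML = 126.5° gives ML at 109° from the x-axis; with |ML| = 28.8, L = (-41.8, 35.6). Then |VL| = |L − V| = 54.9.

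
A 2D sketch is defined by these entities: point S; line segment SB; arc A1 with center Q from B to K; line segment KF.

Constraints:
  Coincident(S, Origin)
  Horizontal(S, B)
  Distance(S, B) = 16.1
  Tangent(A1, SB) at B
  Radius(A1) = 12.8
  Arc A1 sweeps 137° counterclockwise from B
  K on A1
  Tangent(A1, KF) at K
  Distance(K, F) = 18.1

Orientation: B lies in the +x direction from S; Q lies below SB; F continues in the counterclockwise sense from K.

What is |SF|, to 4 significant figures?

40.19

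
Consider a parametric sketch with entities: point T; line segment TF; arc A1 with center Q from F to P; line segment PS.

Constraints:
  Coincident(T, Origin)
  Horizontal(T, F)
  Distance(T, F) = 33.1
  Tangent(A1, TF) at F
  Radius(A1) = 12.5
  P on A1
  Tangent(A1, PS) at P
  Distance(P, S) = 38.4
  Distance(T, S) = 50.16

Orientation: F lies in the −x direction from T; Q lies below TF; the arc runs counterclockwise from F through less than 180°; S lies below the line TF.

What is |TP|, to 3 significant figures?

47.0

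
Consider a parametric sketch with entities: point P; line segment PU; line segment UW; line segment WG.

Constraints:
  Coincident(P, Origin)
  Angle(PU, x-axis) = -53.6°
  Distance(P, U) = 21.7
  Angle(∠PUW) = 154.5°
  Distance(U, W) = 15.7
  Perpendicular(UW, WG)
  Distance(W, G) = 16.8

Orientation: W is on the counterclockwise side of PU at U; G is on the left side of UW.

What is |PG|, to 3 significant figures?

36.1

P is at the origin; PU runs at -53.6° with length 21.7, so U = 21.7·(cos -53.6°, sin -53.6°) = (12.9, -17.5). ∠PUW = 154.5°, so UW runs at -53.6° + (180° − 154.5°) = -28.1° from the x-axis; with |UW| = 15.7, W = U + 15.7·(cos -28.1°, sin -28.1°) = (26.7, -24.9). UW is perpendicular to WG; with |WG| = 16.8 on the left of UW, G = W + 16.8·(0.471, 0.882) = (34.6, -10.0). Then |PG| = |G − P| = 36.1.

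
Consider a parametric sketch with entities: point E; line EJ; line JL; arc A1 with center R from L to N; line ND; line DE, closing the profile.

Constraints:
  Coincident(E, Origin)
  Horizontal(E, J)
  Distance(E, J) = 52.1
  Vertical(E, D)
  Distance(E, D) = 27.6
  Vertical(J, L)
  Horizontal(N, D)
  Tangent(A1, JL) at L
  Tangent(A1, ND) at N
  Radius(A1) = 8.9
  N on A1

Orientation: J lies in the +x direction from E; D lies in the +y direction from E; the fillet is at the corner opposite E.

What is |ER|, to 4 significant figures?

47.07

E is at the origin; E and J share the same y with |EJ| = 52.1 and J on the +x side, so J = (52.10, 0.000). E and D share the same x with |ED| = 27.6 and D on the +y side, so D = (0.000, 27.60). The virtual corner opposite E is at (52.10, 27.60). The tangent condition forces RL to be normal to JL and tangency of A1 to ND means the radius RN is perpendicular to ND, with radius 8.9, so the center R sits 8.9 in from both sides at R = (43.20, 18.70). Then |ER| = |R − E| = 47.07.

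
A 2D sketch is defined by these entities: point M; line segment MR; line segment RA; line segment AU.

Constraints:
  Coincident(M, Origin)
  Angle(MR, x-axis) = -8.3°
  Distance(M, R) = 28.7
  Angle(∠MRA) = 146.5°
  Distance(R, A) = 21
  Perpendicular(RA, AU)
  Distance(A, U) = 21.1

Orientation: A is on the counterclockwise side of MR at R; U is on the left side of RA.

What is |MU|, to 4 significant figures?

45.24

∠MRA = 146.5°, so RA runs at -8.3° + (180° − 146.5°) = 25.20° from the x-axis; with |RA| = 21.0, A = R + 21.0·(cos 25.20°, sin 25.20°) = (47.40, 4.798). The perpendicularity gives AU at right angles to RA; with |AU| = 21.1 on the left of RA, U = A + 21.1·(-0.4258, 0.9048) = (38.42, 23.89). Then |MU| = |U − M| = 45.24.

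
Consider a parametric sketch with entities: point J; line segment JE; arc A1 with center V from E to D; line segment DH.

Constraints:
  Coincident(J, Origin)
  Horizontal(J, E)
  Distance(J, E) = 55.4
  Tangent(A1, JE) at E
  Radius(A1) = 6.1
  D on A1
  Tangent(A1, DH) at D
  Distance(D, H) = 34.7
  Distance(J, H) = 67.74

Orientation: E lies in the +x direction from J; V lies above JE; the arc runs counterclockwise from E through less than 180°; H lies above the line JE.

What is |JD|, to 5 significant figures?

61.800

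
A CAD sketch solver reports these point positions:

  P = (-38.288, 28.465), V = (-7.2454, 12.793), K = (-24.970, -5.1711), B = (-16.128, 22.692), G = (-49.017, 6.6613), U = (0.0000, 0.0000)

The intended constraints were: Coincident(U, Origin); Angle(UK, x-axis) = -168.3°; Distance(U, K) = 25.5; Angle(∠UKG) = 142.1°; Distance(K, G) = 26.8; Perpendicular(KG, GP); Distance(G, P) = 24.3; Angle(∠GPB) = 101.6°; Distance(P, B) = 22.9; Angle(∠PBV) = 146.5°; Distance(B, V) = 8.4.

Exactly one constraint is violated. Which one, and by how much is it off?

Distance(B, V) = 8.4 — off by 4.90.

U = (0.00, 0.00) ✓; UK at -168.3° ✓; |UK| = 25.50 ✓; ∠UKG = 142.1° ✓; |KG| = 26.80 ✓; ∠(KG, GP) = 90.00° ✓; |GP| = 24.30 ✓; ∠GPB = 101.6° ✓; |PB| = 22.90 ✓; ∠PBV = 146.5° ✓; |BV| = 13.30 ✗.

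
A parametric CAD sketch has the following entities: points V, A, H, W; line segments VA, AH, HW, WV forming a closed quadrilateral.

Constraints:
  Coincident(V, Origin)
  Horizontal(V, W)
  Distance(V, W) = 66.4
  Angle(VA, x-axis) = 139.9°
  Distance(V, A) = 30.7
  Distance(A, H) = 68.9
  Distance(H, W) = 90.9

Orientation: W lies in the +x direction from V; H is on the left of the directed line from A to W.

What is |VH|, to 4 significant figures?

77.69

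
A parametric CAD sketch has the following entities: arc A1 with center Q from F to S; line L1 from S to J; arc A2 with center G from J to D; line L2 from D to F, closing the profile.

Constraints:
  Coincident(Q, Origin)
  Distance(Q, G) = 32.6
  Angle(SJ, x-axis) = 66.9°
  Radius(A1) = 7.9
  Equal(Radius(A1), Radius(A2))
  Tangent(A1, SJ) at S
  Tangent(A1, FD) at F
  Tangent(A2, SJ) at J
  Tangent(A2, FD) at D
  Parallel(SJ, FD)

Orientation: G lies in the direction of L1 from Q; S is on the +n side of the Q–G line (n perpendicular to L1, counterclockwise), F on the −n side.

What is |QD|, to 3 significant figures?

33.5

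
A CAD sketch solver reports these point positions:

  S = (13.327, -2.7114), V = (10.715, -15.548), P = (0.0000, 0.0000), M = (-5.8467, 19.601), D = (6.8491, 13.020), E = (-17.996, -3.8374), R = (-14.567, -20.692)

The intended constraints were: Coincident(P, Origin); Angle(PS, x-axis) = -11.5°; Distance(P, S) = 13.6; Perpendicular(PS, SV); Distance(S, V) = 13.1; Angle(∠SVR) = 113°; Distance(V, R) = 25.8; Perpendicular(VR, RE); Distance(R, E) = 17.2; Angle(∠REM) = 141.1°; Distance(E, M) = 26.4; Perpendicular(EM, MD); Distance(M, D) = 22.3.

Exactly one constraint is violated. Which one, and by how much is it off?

Distance(M, D) = 22.3 — off by 8.00.

P = (0.00, 0.00) ✓; PS at -11.50° ✓; |PS| = 13.60 ✓; ∠(PS, SV) = 90.00° ✓; |SV| = 13.10 ✓; ∠SVR = 113.0° ✓; |VR| = 25.80 ✓; ∠(VR, RE) = 90.00° ✓; |RE| = 17.20 ✓; ∠REM = 141.1° ✓; |EM| = 26.40 ✓; ∠(EM, MD) = 90.00° ✓; |MD| = 14.30 ✗.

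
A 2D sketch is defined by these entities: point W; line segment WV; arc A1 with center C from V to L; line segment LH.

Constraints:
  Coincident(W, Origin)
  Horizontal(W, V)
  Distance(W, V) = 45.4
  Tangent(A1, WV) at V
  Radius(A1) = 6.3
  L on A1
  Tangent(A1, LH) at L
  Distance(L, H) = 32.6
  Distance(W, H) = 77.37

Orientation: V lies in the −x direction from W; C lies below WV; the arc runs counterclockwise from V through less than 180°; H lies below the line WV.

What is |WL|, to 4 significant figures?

49.70

W is at the origin; W and V share the same y with |WV| = 45.4 and V on the −x side, so V = (-45.40, 0.000). The tangent condition forces CV to be normal to WV, so C = V + (0, -6.3) = (-45.40, -6.300). Since CL ⟂ LH (tangency), |CH| = √(6.3² + 32.6²) = 33.20 regardless of where L sits on A1. So H lies on both circle(W, 77.37) and circle(C, 33.20); the below-WV intersection is H = (-73.62, -23.80). L is the foot of the tangent from H: L = (-49.68, -1.673).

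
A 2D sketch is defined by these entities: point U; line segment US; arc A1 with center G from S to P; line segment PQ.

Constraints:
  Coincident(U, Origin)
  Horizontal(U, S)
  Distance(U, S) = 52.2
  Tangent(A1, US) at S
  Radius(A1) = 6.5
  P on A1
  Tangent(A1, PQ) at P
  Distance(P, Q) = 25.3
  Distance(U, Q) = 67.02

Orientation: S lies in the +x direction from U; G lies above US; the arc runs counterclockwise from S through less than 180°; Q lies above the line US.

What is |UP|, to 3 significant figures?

59.0

Checks: |GP| = 6.500 ✓; ∠(GP, PQ) = 90.00° ✓; |PQ| = 25.30 ✓; |UQ| = 67.02 ✓.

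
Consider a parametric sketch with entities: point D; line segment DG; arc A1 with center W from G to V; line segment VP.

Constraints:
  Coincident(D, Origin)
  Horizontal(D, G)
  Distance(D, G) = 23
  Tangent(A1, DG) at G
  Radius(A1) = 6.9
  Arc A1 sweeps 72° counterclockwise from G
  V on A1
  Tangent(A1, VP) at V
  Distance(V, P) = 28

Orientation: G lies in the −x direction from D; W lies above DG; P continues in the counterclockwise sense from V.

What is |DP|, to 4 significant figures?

32.35

D is at the origin; DG is horizontal with |DG| = 23.0 and G on the −x side, so G = (-23.00, 0.000). Tangency of A1 to DG means the radius WG is perpendicular to DG, so W = G + (0, 6.9) = (-23.00, 6.900). On A1, G sits at bearing -90° from W; a 72° counterclockwise sweep puts V at bearing -18°, so V = W + 6.9·(cos -18°, sin -18°) = (-16.44, 4.768). A1 meets VP tangentially, so WV is at right angles to VP, so VP runs along (−sin -18°, cos -18°); with |VP| = 28.0, P = (-7.785, 31.40). Then |DP| = |P − D| = 32.35.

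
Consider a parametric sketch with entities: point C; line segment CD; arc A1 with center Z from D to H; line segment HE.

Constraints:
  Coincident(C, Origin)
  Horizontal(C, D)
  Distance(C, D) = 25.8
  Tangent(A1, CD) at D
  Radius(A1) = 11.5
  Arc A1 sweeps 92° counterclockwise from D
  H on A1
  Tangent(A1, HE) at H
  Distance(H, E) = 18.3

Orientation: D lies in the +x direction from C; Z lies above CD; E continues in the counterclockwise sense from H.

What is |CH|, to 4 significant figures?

39.15

C is at the origin; CD is horizontal with |CD| = 25.8 and D on the +x side, so D = (25.80, 0.000). The tangent condition forces ZD to be normal to CD, so Z = D + (0, 11.5) = (25.80, 11.50). On A1, D sits at bearing -90° from Z; a 92° counterclockwise sweep puts H at bearing 2°, so H = Z + 11.5·(cos 2°, sin 2°) = (37.29, 11.90). Then |CH| = |H − C| = 39.15.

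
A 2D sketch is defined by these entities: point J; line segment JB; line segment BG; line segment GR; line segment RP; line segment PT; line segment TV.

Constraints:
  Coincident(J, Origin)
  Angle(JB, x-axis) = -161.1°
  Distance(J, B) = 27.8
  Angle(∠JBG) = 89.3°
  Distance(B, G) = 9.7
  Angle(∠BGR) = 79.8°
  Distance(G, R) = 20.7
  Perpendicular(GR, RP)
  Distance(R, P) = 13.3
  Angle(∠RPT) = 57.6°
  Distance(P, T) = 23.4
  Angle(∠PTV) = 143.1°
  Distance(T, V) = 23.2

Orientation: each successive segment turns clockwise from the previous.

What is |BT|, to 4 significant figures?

8.819

GR is perpendicular to RP, so RP runs at -82.00°; with |RP| = 13.3, P = (-6.981, -10.08). ∠RPT = 57.6° gives PT at 155.6° from the x-axis; with |PT| = 23.4, T = (-28.29, -0.4132). Then |BT| = |T − B| = 8.819.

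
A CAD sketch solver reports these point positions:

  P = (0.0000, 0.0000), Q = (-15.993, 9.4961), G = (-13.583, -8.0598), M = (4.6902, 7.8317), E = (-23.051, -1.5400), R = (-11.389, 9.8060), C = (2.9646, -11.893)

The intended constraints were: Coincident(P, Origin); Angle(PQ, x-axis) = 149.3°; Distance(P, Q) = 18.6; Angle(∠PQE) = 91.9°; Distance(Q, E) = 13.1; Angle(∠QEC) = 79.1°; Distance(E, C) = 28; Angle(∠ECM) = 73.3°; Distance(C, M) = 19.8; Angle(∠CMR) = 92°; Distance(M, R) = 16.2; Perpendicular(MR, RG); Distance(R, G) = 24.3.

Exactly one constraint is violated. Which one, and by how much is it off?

Distance(R, G) = 24.3 — off by 6.30.

P = (0.00, 0.00) ✓; PQ at 149.3° ✓; |PQ| = 18.60 ✓; ∠PQE = 91.90° ✓; |QE| = 13.10 ✓; ∠QEC = 79.10° ✓; |EC| = 28.00 ✓; ∠ECM = 73.30° ✓; |CM| = 19.80 ✓; ∠CMR = 92.00° ✓; |MR| = 16.20 ✓; ∠(MR, RG) = 90.00° ✓; |RG| = 18.00 ✗.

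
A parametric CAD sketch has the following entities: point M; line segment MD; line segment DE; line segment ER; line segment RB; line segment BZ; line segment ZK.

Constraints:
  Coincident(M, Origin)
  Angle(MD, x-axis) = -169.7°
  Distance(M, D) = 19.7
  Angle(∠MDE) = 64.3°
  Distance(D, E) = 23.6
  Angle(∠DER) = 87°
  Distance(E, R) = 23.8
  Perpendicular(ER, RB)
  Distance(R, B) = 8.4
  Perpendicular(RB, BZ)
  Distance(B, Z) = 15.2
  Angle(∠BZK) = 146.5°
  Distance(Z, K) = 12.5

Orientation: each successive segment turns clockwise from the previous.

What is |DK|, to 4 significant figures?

22.28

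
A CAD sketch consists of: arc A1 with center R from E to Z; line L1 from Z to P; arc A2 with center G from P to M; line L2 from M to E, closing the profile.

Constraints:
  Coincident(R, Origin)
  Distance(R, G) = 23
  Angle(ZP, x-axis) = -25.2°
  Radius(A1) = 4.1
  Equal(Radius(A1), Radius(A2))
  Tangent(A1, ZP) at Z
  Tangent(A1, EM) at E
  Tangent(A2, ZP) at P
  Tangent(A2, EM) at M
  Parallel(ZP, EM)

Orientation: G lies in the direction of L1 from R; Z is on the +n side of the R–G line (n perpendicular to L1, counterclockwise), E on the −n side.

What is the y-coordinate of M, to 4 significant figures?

-13.50

The slot axis is L1's direction at -25.2°, so u = (cos -25.2°, sin -25.2°) = (0.9048, -0.4258) and n = (−sin -25.2°, cos -25.2°) = (0.4258, 0.9048). R is at the origin and G lies 23.0 along u from R, so G = 23.0·u = (20.81, -9.793). Tangency of A1 to both parallel lines with radius 4.1 puts Z and E at R ± 4.1·n: Z = (1.746, 3.710), E = (-1.746, -3.710). Equal radii place P and M the same way about G: P = G + 4.1·n = (22.56, -6.083), M = G − 4.1·n = (19.07, -13.50). So M.y = -13.50.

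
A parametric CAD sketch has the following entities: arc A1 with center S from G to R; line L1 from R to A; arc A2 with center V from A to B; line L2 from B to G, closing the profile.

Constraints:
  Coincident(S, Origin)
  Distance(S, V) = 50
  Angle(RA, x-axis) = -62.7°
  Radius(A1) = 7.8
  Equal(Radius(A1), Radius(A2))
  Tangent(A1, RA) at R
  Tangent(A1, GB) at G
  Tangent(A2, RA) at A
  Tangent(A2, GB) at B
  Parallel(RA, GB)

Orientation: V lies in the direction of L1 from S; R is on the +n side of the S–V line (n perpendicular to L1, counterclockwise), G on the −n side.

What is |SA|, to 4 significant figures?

50.60

The slot axis is L1's direction at -62.7°, so u = (cos -62.7°, sin -62.7°) = (0.4586, -0.8886) and n = (−sin -62.7°, cos -62.7°) = (0.8886, 0.4586). S is at the origin and V lies 50.0 along u from S, so V = 50.0·u = (22.93, -44.43). Tangency of A1 to both parallel lines with radius 7.8 puts R and G at S ± 7.8·n: R = (6.931, 3.577), G = (-6.931, -3.577). Equal radii place A and B the same way about V: A = V + 7.8·n = (29.86, -40.85), B = V − 7.8·n = (16.00, -48.01). Then |SA| = |A − S| = 50.60.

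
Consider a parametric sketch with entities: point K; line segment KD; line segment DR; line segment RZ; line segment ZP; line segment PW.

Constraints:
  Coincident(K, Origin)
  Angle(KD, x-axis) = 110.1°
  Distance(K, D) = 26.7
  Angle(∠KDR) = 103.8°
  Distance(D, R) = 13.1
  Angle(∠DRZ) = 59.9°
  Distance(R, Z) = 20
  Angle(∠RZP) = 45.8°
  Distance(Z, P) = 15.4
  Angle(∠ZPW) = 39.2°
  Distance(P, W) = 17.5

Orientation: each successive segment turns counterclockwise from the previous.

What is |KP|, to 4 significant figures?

24.04

K is at the origin; KD runs at 110.1° with length 26.7, so D = (-9.176, 25.07). ∠KDR = 103.8° gives DR at -173.7° from the x-axis; with |DR| = 13.1, R = (-22.20, 23.64). ∠DRZ = 59.9° gives RZ at -53.60° from the x-axis; with |RZ| = 20.0, Z = (-10.33, 7.538). ∠RZP = 45.8° gives ZP at 80.60° from the x-axis; with |ZP| = 15.4, P = (-7.813, 22.73). Then |KP| = |P − K| = 24.04.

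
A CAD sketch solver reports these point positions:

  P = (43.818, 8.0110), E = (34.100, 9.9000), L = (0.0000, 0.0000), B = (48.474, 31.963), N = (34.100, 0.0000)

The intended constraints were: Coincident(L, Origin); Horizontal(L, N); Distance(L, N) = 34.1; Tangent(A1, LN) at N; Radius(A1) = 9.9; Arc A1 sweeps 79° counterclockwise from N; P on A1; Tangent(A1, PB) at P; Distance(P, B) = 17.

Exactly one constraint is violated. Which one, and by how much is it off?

Distance(P, B) = 17 — off by 7.40.

L = (0.00, 0.00) ✓; L.y = 0.00, N.y = 0.00 ✓; |LN| = 34.10 ✓; ∠(EN, NL) = 90.00° ✓; |EN| = 9.900 ✓; bearing(E→P) − bearing(E→N) = 79.00° ✓; |EP| = 9.900 ✓; ∠(EP, PB) = 90.00° ✓; |PB| = 24.40 ✗.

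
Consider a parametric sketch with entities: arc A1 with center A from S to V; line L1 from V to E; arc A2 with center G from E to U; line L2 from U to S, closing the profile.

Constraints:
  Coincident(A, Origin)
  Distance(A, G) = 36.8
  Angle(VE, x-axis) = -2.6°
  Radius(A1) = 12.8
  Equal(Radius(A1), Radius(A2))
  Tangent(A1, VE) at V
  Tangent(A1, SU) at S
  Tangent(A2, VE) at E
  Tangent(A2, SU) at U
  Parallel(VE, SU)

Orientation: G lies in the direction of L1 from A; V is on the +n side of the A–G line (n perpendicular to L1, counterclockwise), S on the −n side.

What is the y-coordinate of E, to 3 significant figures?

11.1

The slot axis is L1's direction at -2.6°, so u = (cos -2.6°, sin -2.6°) = (0.999, -0.0454) and n = (−sin -2.6°, cos -2.6°) = (0.0454, 0.999). A is at the origin and G lies 36.8 along u from A, so G = 36.8·u = (36.8, -1.67). Tangency of A1 to both parallel lines with radius 12.8 puts V and S at A ± 12.8·n: V = (0.581, 12.8), S = (-0.581, -12.8). Equal radii place E and U the same way about G: E = G + 12.8·n = (37.3, 11.1), U = G − 12.8·n = (36.2, -14.5). So E.y = 11.1.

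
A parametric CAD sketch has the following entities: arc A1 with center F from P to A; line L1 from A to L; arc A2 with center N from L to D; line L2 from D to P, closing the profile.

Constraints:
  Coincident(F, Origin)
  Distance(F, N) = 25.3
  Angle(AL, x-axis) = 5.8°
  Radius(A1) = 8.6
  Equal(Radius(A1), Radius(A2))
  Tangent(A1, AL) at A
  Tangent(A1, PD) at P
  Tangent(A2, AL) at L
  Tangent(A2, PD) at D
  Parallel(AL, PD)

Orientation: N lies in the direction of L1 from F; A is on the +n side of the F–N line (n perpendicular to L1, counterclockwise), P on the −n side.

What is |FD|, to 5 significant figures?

26.722

Tangency of A1 to both parallel lines with radius 8.6 puts A and P at F ± 8.6·n: A = (-0.86908, 8.5560), P = (0.86908, -8.5560). Equal radii place L and D the same way about N: L = N + 8.6·n = (24.301, 11.113), D = N − 8.6·n = (26.040, -5.9992). Then |FD| = |D − F| = 26.722.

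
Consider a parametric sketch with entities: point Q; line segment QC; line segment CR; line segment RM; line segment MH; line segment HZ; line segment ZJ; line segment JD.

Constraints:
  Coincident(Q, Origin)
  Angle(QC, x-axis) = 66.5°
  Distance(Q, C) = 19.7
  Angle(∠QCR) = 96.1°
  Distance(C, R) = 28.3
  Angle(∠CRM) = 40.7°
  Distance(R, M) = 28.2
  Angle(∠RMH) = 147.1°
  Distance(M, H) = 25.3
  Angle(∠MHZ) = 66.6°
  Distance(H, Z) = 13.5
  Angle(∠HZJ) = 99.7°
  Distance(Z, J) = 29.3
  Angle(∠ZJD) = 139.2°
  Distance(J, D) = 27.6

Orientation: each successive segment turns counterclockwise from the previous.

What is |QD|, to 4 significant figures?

37.72

Q is at the origin; QC runs at 66.5° with length 19.7, so C = (7.855, 18.07). ∠QCR = 96.1° gives CR at 150.4° from the x-axis; with |CR| = 28.3, R = (-16.75, 32.04). ∠CRM = 40.7° gives RM at -70.30° from the x-axis; with |RM| = 28.2, M = (-7.245, 5.495). ∠RMH = 147.1° gives MH at -37.40° from the x-axis; with |MH| = 25.3, H = (12.85, -9.871). ∠MHZ = 66.6° gives HZ at 76.00° from the x-axis; with |HZ| = 13.5, Z = (16.12, 3.228). ∠HZJ = 99.7° gives ZJ at 156.3° from the x-axis; with |ZJ| = 29.3, J = (-10.71, 15.00). ∠ZJD = 139.2° gives JD at -162.9° from the x-axis; with |JD| = 27.6, D = (-37.09, 6.889). Then |QD| = |D − Q| = 37.72.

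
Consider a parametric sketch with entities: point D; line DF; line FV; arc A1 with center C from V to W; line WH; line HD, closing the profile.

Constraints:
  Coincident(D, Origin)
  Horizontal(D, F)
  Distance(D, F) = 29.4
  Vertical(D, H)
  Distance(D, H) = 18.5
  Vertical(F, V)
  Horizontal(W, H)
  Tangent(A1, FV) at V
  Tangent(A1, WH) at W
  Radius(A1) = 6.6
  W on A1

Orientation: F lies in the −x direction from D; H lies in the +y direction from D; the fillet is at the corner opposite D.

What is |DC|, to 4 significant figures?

25.72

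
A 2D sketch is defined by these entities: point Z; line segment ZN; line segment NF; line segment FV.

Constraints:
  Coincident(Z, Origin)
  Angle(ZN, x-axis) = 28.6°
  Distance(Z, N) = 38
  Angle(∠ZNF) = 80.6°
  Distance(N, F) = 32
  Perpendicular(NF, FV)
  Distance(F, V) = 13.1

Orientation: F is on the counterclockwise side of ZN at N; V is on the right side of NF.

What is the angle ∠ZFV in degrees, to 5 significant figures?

145.47°

Z is at the origin; ZN runs at 28.6° with length 38.0, so N = 38.0·(cos 28.6°, sin 28.6°) = (33.363, 18.190). ∠ZNF = 80.6°, so NF runs at 28.6° + (180° − 80.6°) = 128.00° from the x-axis; with |NF| = 32.0, F = N + 32.0·(cos 128.00°, sin 128.00°) = (13.662, 43.407). NF is perpendicular to FV; with |FV| = 13.1 on the right of NF, V = F + 13.1·(0.78801, 0.61566) = (23.985, 51.472). Then cos ∠ZFV = FZ·FV / (|FZ||FV|), giving 145.47°.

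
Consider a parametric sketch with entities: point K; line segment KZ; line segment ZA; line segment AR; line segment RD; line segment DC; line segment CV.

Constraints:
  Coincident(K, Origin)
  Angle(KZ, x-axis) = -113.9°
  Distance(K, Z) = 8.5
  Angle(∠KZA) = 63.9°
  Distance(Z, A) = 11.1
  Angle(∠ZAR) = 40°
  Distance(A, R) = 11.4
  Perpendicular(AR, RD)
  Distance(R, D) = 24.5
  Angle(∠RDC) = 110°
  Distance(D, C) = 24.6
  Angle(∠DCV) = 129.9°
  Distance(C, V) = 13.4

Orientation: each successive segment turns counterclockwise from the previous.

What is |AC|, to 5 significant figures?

34.937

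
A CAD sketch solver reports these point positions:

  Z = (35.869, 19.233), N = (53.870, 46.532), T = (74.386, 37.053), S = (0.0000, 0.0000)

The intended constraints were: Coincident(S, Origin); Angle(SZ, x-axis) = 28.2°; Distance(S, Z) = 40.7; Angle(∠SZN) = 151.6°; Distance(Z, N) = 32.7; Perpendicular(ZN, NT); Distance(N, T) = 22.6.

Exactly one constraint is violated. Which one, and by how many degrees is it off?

Perpendicular(ZN, NT) — off by 8.60°.

S = (0.00, 0.00) ✓; SZ at 28.20° ✓; |SZ| = 40.70 ✓; ∠SZN = 151.6° ✓; |ZN| = 32.70 ✓; ∠(ZN, NT) = 81.40° ✗; |NT| = 22.60 ✓.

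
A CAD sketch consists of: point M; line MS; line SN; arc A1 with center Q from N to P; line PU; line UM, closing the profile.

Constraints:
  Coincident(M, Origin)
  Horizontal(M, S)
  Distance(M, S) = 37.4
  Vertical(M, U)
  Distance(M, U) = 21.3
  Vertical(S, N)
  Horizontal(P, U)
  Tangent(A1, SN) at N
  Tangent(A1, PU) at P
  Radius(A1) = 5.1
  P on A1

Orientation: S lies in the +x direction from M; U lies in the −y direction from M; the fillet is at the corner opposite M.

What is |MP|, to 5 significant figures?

38.691

M is at the origin; M and S share the same y with |MS| = 37.4 and S on the +x side, so S = (37.400, 0.0000). MU is vertical with |MU| = 21.3 and U on the −y side, so U = (0.0000, -21.300). The virtual corner opposite M is at (37.400, -21.300). The tangent condition forces QN to be normal to SN and tangency of A1 to PU means the radius QP is perpendicular to PU, with radius 5.1, so the center Q sits 5.1 in from both sides at Q = (32.300, -16.200). That places the tangent points at N = (37.400, -16.200) on SN and P = (32.300, -21.300) on PU. Then |MP| = |P − M| = 38.691.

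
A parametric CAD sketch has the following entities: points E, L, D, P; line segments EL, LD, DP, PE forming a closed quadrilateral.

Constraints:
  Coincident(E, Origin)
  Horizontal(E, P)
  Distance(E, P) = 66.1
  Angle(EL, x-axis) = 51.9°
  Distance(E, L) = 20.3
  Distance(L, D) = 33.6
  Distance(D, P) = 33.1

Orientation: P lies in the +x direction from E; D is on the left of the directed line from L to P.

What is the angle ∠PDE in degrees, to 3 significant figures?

101°

E is at the origin; EP is horizontal with |EP| = 66.1 and P in +x, so P = (66.1, 0). EL runs at 51.9° with |EL| = 20.3, so L = (12.5, 16.0). D is determined by |LD| = 33.6 and |DP| = 33.1 together: it lies at the intersection of circle(L, 33.6) and circle(P, 33.1). With |LP| = 55.9, the foot of the radical line on LP is 28.3 from L and the perpendicular offset is √(33.6² − 28.3²) = 18.2. Taking the left-of-LP solution: D = (44.8, 25.3).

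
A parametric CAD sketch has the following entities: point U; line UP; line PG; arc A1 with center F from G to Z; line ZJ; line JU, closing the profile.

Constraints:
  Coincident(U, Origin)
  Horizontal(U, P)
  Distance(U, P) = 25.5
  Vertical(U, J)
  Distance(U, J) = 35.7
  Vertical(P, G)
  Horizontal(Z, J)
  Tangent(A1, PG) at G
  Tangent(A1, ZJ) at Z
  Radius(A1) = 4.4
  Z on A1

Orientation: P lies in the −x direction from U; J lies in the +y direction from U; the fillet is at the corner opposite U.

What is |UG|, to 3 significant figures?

40.4

U is at the origin; UP is horizontal with |UP| = 25.5 and P on the −x side, so P = (-25.5, 0.00). UJ is vertical with |UJ| = 35.7 and J on the +y side, so J = (0.00, 35.7). The virtual corner opposite U is at (-25.5, 35.7). Since A1 is tangent to PG there, FG ⟂ PG and A1 meets ZJ tangentially, so FZ is at right angles to ZJ, with radius 4.4, so the center F sits 4.4 in from both sides at F = (-21.1, 31.3). That places the tangent points at G = (-25.5, 31.3) on PG and Z = (-21.1, 35.7) on ZJ. Then |UG| = |G − U| = 40.4.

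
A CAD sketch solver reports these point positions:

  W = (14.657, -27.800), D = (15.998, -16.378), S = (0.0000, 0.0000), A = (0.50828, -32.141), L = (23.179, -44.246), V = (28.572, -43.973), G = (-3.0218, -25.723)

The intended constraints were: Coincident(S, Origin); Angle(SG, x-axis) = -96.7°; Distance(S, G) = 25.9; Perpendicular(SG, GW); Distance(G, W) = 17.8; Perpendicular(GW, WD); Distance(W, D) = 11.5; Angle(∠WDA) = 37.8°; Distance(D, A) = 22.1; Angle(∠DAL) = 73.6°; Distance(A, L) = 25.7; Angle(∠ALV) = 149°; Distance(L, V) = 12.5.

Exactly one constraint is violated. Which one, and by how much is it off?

Distance(L, V) = 12.5 — off by 7.10.

S = (0.00, 0.00) ✓; SG at -96.70° ✓; |SG| = 25.90 ✓; ∠(SG, GW) = 90.00° ✓; |GW| = 17.80 ✓; ∠(GW, WD) = 90.00° ✓; |WD| = 11.50 ✓; ∠WDA = 37.80° ✓; |DA| = 22.10 ✓; ∠DAL = 73.60° ✓; |AL| = 25.70 ✓; ∠ALV = 149.0° ✓; |LV| = 5.400 ✗.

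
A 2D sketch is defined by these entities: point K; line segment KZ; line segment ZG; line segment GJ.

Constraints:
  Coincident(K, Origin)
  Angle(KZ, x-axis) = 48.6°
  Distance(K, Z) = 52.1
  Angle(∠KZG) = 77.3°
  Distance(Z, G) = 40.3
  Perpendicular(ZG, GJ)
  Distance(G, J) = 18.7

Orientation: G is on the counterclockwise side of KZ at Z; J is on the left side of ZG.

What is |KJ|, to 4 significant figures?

43.18

K is at the origin; KZ runs at 48.6° with length 52.1, so Z = 52.1·(cos 48.6°, sin 48.6°) = (34.45, 39.08). ∠KZG = 77.3°, so ZG runs at 48.6° + (180° − 77.3°) = 151.3° from the x-axis; with |ZG| = 40.3, G = Z + 40.3·(cos 151.3°, sin 151.3°) = (-0.8946, 58.43). ZG ⟂ GJ; with |GJ| = 18.7 on the left of ZG, J = G + 18.7·(-0.4802, -0.8771) = (-9.875, 42.03). Then |KJ| = |J − K| = 43.18.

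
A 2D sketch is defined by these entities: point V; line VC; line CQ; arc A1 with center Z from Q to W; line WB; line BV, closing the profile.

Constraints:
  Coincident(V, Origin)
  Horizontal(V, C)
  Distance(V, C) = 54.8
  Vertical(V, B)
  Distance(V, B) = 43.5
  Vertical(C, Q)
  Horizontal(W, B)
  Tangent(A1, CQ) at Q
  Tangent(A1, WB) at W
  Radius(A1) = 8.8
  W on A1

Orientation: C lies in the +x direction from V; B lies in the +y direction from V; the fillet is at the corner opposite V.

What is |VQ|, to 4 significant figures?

64.86

The virtual corner opposite V is at (54.80, 43.50). Tangency of A1 to CQ means the radius ZQ is perpendicular to CQ and since A1 is tangent to WB there, ZW ⟂ WB, with radius 8.8, so the center Z sits 8.8 in from both sides at Z = (46.00, 34.70). That places the tangent points at Q = (54.80, 34.70) on CQ and W = (46.00, 43.50) on WB. Then |VQ| = |Q − V| = 64.86.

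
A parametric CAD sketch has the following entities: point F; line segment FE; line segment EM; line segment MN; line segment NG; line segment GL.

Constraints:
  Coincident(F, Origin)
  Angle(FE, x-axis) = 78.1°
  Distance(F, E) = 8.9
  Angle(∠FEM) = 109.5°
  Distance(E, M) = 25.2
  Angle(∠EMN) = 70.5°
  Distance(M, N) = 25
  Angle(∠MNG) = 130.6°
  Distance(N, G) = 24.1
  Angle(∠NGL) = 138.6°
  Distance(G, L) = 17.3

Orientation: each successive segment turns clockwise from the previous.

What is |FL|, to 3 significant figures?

26.0

F is at the origin; FE runs at 78.1° with length 8.9, so E = (1.84, 8.71). ∠FEM = 109.5° gives EM at 7.60° from the x-axis; with |EM| = 25.2, M = (26.8, 12.0). ∠EMN = 70.5° gives MN at -102° from the x-axis; with |MN| = 25.0, N = (21.7, -12.4). ∠MNG = 130.6° gives NG at -151° from the x-axis; with |NG| = 24.1, G = (0.520, -24.0). ∠NGL = 138.6° gives GL at 167° from the x-axis; with |GL| = 17.3, L = (-16.4, -20.2). Then |FL| = |L − F| = 26.0.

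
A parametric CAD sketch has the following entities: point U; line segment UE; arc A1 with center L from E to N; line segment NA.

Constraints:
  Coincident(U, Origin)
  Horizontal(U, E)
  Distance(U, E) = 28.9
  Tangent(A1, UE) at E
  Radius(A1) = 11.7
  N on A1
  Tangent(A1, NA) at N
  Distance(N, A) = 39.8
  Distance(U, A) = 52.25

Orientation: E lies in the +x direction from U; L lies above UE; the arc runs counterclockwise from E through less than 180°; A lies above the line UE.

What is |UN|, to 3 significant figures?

42.6

Checks: ∠(LE, EU) = 90.00° ✓; |LE| = 11.70 ✓; |LN| = 11.70 ✓; ∠(LN, NA) = 90.00° ✓; |NA| = 39.80 ✓; |UA| = 52.25 ✓.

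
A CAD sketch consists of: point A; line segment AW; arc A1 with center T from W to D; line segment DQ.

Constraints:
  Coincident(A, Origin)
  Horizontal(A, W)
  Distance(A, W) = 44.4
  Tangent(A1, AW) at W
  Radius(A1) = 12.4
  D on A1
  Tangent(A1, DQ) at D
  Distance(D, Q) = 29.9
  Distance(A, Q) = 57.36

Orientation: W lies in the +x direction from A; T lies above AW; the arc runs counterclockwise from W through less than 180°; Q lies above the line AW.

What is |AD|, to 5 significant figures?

57.891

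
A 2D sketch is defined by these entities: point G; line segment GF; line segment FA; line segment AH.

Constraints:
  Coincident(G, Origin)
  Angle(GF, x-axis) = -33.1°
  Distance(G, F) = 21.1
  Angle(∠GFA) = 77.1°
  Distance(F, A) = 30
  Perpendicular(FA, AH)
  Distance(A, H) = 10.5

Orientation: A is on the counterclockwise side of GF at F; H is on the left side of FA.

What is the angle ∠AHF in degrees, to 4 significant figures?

70.71°

G is at the origin; GF runs at -33.1° with length 21.1, so F = 21.1·(cos -33.1°, sin -33.1°) = (17.68, -11.52). ∠GFA = 77.1°, so FA runs at -33.1° + (180° − 77.1°) = 69.80° from the x-axis; with |FA| = 30.0, A = F + 30.0·(cos 69.80°, sin 69.80°) = (28.03, 16.63). FA ⟂ AH; with |AH| = 10.5 on the left of FA, H = A + 10.5·(-0.9385, 0.3453) = (18.18, 20.26). Then cos ∠AHF = HA·HF / (|HA||HF|), giving 70.71°.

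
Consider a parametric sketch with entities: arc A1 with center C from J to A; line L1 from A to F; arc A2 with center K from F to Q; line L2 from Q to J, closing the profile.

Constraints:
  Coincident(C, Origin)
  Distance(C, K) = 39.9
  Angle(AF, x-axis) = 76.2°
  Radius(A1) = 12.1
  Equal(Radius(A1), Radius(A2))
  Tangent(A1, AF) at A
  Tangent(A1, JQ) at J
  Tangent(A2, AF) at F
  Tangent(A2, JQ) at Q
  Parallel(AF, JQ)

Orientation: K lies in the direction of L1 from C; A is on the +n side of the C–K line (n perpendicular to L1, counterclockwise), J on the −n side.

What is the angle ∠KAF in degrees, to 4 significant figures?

16.87°

The slot axis is L1's direction at 76.2°, so u = (cos 76.2°, sin 76.2°) = (0.2385, 0.9711) and n = (−sin 76.2°, cos 76.2°) = (-0.9711, 0.2385). C is at the origin and K lies 39.9 along u from C, so K = 39.9·u = (9.517, 38.75). Tangency of A1 to both parallel lines with radius 12.1 puts A and J at C ± 12.1·n: A = (-11.75, 2.886), J = (11.75, -2.886). Equal radii place F and Q the same way about K: F = K + 12.1·n = (-2.233, 41.63), Q = K − 12.1·n = (21.27, 35.86). Then cos ∠KAF = AK·AF / (|AK||AF|), giving 16.87°.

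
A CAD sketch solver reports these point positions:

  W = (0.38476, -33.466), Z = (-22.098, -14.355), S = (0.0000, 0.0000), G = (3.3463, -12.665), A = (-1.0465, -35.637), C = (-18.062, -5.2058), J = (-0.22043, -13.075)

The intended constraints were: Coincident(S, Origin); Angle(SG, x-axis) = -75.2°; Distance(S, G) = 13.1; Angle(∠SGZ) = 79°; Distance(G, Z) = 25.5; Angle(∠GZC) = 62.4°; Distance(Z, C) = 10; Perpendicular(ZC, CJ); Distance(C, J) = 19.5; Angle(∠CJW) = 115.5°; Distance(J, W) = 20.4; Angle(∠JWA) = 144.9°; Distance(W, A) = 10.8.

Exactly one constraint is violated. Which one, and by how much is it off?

Distance(W, A) = 10.8 — off by 8.20.

S = (0.00, 0.00) ✓; SG at -75.20° ✓; |SG| = 13.10 ✓; ∠SGZ = 79.00° ✓; |GZ| = 25.50 ✓; ∠GZC = 62.40° ✓; |ZC| = 10.00 ✓; ∠(ZC, CJ) = 90.00° ✓; |CJ| = 19.50 ✓; ∠CJW = 115.5° ✓; |JW| = 20.40 ✓; ∠JWA = 144.9° ✓; |WA| = 2.600 ✗.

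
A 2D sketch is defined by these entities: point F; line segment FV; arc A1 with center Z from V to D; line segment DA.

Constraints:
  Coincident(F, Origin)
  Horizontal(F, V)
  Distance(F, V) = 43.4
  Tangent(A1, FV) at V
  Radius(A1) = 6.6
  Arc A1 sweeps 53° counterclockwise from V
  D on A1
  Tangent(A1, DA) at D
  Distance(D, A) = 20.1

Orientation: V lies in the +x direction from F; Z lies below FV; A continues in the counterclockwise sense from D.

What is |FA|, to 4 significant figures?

32.04

F is at the origin; F and V share the same y with |FV| = 43.4 and V on the +x side, so V = (43.40, 0.000). Since A1 is tangent to FV there, ZV ⟂ FV, so Z = V + (0, -6.6) = (43.40, -6.600). On A1, V sits at bearing 90° from Z; a 53° counterclockwise sweep puts D at bearing 143°, so D = Z + 6.6·(cos 143°, sin 143°) = (38.13, -2.628). A1 meets DA tangentially, so ZD is at right angles to DA, so DA runs along (−sin 143°, cos 143°); with |DA| = 20.1, A = (26.03, -18.68). Then |FA| = |A − F| = 32.04.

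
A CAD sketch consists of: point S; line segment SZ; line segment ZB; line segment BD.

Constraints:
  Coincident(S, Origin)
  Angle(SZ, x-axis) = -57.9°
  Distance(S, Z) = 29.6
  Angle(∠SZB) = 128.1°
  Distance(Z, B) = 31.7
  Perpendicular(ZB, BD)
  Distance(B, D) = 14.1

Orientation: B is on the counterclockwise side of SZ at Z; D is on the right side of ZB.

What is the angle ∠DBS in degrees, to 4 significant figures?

115.0°

∠SZB = 128.1°, so ZB runs at -57.9° + (180° − 128.1°) = -6.000° from the x-axis; with |ZB| = 31.7, B = Z + 31.7·(cos -6.000°, sin -6.000°) = (47.26, -28.39). The perpendicularity gives BD at right angles to ZB; with |BD| = 14.1 on the right of ZB, D = B + 14.1·(-0.1045, -0.9945) = (45.78, -42.41). Then cos ∠DBS = BD·BS / (|BD||BS|), giving 115.0°.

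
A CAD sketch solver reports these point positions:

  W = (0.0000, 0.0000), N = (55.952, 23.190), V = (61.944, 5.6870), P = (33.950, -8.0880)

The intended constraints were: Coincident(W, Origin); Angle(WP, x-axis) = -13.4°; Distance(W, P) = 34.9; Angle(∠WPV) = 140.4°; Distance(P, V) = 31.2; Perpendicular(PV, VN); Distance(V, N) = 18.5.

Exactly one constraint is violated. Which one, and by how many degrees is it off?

Perpendicular(PV, VN) — off by 7.30°.

W = (0.00, 0.00) ✓; WP at -13.40° ✓; |WP| = 34.90 ✓; ∠WPV = 140.4° ✓; |PV| = 31.20 ✓; ∠(PV, VN) = 82.70° ✗; |VN| = 18.50 ✓.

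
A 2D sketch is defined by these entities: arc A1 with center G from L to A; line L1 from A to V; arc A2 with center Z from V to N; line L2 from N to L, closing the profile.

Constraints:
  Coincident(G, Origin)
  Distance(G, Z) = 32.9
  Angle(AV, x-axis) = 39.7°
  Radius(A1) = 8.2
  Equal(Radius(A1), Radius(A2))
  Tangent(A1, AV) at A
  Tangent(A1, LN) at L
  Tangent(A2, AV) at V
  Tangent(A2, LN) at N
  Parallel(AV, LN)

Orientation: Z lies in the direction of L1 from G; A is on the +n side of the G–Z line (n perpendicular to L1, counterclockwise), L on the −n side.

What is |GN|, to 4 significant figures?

33.91

The slot axis is L1's direction at 39.7°, so u = (cos 39.7°, sin 39.7°) = (0.7694, 0.6388) and n = (−sin 39.7°, cos 39.7°) = (-0.6388, 0.7694). G is at the origin and Z lies 32.9 along u from G, so Z = 32.9·u = (25.31, 21.02). Tangency of A1 to both parallel lines with radius 8.2 puts A and L at G ± 8.2·n: A = (-5.238, 6.309), L = (5.238, -6.309). Equal radii place V and N the same way about Z: V = Z + 8.2·n = (20.08, 27.32), N = Z − 8.2·n = (30.55, 14.71). Then |GN| = |N − G| = 33.91.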